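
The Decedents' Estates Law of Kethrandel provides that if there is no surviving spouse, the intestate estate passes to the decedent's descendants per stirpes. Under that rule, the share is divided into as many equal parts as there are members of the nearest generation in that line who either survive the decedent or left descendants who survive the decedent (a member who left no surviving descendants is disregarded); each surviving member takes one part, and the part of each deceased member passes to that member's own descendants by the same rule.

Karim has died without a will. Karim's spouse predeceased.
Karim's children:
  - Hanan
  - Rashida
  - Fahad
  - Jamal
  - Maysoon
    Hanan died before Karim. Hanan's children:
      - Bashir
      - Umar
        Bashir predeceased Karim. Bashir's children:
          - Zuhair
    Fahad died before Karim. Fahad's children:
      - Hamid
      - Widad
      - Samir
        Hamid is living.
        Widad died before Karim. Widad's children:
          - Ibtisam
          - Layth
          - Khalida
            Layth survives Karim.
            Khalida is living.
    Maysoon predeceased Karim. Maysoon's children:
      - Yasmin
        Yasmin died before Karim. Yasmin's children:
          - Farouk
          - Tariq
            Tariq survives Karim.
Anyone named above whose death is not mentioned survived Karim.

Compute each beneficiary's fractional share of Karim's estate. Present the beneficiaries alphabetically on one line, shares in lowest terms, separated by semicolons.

There is no surviving spouse, so the entire estate passes to Karim's descendants per stirpes.
The estate is divided into 5 equal shares of 1/5 among Hanan, Rashida, Fahad, Jamal, Maysoon.
Hanan predeceased; the 1/5 allotted to Hanan's branch passes to Hanan's issue by representation.
The 1/5 is divided into 2 equal shares of 1/10 among Bashir, Umar.
Bashir predeceased; the 1/10 allotted to Bashir's branch passes to Bashir's issue by representation.
Zuhair is the sole taker at this level and receives the full 1/10.
Umar is living and takes 1/10.
Rashida is living and takes 1/5.
Fahad predeceased; the 1/5 allotted to Fahad's branch passes to Fahad's issue by representation.
The 1/5 is divided into 3 equal shares of 1/15 among Hamid, Widad, Samir.
Hamid is living and takes 1/15.
Widad predeceased; the 1/15 allotted to Widad's branch passes to Widad's issue by representation.
The 1/15 is divided into 3 equal shares of 1/45 among Ibtisam, Layth, Khalida.
Ibtisam is living and takes 1/45.
Layth is living and takes 1/45.
Khalida is living and takes 1/45.
Samir is living and takes 1/15.
Jamal is living and takes 1/5.
Maysoon predeceased; the 1/5 allotted to Maysoon's branch passes to Maysoon's issue by representation.
Yasmin's line is the sole branch at this level, so the full 1/5 passes to Yasmin's issue by representation.
The 1/5 is divided into 2 equal shares of 1/10 among Farouk, Tariq.
Farouk is living and takes 1/10.
Tariq is living and takes 1/10.

Farouk 1/10; Hamid 1/15; Ibtisam 1/45; Jamal 1/5; Khalida 1/45; Layth 1/45; Rashida 1/5; Samir 1/15; Tariq 1/10; Umar 1/10; Zuhair 1/10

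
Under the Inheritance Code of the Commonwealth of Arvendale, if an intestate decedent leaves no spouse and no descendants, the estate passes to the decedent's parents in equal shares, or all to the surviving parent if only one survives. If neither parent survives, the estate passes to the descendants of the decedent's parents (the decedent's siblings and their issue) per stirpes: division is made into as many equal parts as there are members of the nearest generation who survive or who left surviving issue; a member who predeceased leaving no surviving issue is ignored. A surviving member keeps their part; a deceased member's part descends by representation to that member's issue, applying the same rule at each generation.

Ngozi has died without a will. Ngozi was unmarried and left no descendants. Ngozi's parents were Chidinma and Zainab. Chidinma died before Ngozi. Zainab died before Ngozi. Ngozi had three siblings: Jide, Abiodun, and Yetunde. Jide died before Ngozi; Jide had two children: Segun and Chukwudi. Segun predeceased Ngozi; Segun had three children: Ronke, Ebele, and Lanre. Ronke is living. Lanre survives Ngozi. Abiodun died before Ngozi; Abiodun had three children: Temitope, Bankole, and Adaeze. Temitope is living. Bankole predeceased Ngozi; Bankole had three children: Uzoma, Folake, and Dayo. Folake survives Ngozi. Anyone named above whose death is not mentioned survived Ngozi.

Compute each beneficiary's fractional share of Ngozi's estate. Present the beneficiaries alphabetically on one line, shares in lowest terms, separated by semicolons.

Adaeze 1/9; Chukwudi 1/6; Dayo 1/27; Ebele 1/18; Folake 1/27; Lanre 1/18; Ronke 1/18; Temitope 1/9; Uzoma 1/27; Yetunde 1/3

Neither parent survives and there are no descendants, so the estate passes to Ngozi's siblings and their issue per stirpes.
The estate is divided into 3 equal shares of 1/3 among Jide, Abiodun, Yetunde.
Jide predeceased; the 1/3 allotted to Jide's branch passes to Jide's issue by representation.
The 1/3 is divided into 2 equal shares of 1/6 among Segun, Chukwudi.
Segun predeceased; the 1/6 allotted to Segun's branch passes to Segun's issue by representation.
The 1/6 is divided into 3 equal shares of 1/18 among Ronke, Ebele, Lanre.
Ronke is living and takes 1/18.
Ebele is living and takes 1/18.
Lanre is living and takes 1/18.
Chukwudi is living and takes 1/6.
Abiodun predeceased; the 1/3 allotted to Abiodun's branch passes to Abiodun's issue by representation.
The 1/3 is divided into 3 equal shares of 1/9 among Temitope, Bankole, Adaeze.
Temitope is living and takes 1/9.
Bankole predeceased; the 1/9 allotted to Bankole's branch passes to Bankole's issue by representation.
The 1/9 is divided into 3 equal shares of 1/27 among Uzoma, Folake, Dayo.
Uzoma is living and takes 1/27.
Folake is living and takes 1/27.
Dayo is living and takes 1/27.
Adaeze is living and takes 1/9.
Yetunde is living and takes 1/3.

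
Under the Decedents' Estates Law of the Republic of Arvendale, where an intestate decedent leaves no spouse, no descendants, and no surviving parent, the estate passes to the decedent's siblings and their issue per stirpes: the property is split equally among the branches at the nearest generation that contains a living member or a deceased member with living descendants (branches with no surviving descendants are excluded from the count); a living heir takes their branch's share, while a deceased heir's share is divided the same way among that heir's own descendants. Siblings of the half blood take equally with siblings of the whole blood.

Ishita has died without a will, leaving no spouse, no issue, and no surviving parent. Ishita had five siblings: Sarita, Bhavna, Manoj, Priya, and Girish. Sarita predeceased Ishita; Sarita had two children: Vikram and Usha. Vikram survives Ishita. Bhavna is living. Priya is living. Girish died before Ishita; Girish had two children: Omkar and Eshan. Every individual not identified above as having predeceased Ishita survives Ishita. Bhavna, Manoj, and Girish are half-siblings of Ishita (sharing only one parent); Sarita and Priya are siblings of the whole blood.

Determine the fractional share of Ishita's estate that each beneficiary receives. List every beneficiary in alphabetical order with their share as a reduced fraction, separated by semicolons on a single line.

Bhavna 1/5; Eshan 1/10; Manoj 1/5; Omkar 1/10; Priya 1/5; Usha 1/10; Vikram 1/10

No spouse, descendants, or parent survives, so the estate passes to Ishita's siblings per stirpes.
Half-blood and whole-blood siblings take equally under the stated rule.
The estate is divided into 5 equal shares of 1/5 among Sarita, Bhavna, Manoj, Priya, Girish.
Sarita predeceased; the 1/5 allotted to Sarita's branch passes to Sarita's issue by representation.
The 1/5 is divided into 2 equal shares of 1/10 among Vikram, Usha.
Vikram is living and takes 1/10.
Usha is living and takes 1/10.
Bhavna is living and takes 1/5.
Manoj is living and takes 1/5.
Priya is living and takes 1/5.
Girish predeceased; the 1/5 allotted to Girish's branch passes to Girish's issue by representation.
The 1/5 is divided into 2 equal shares of 1/10 among Omkar, Eshan.
Omkar is living and takes 1/10.
Eshan is living and takes 1/10.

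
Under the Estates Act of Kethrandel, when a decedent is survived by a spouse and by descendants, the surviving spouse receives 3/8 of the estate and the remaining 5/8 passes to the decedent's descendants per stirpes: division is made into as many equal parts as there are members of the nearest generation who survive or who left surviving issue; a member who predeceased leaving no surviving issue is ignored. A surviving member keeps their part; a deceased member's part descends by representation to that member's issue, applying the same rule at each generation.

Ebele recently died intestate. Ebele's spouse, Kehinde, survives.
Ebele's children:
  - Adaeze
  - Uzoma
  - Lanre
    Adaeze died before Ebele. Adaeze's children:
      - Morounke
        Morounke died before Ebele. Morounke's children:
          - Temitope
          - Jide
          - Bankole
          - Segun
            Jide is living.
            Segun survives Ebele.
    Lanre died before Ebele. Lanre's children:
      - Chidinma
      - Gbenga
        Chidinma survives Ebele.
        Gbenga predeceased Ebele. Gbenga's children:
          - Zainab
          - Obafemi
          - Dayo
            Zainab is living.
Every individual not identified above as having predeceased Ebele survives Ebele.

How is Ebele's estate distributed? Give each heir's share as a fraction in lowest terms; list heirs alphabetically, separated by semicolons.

Kehinde, as surviving spouse, takes 3/8.
The remaining 5/8 passes to Ebele's descendants per stirpes.
The 5/8 is divided into 3 equal shares of 5/24 among Adaeze, Uzoma, Lanre.
Adaeze predeceased; the 5/24 allotted to Adaeze's branch passes to Adaeze's issue by representation.
Morounke's line is the sole branch at this level, so the full 5/24 passes to Morounke's issue by representation.
The 5/24 is divided into 4 equal shares of 5/96 among Temitope, Jide, Bankole, Segun.
Temitope is living and takes 5/96.
Jide is living and takes 5/96.
Bankole is living and takes 5/96.
Segun is living and takes 5/96.
Uzoma is living and takes 5/24.
Lanre predeceased; the 5/24 allotted to Lanre's branch passes to Lanre's issue by representation.
The 5/24 is divided into 2 equal shares of 5/48 among Chidinma, Gbenga.
Chidinma is living and takes 5/48.
Gbenga predeceased; the 5/48 allotted to Gbenga's branch passes to Gbenga's issue by representation.
The 5/48 is divided into 3 equal shares of 5/144 among Zainab, Obafemi, Dayo.
Zainab is living and takes 5/144.
Obafemi is living and takes 5/144.
Dayo is living and takes 5/144.

Bankole 5/96; Chidinma 5/48; Dayo 5/144; Jide 5/96; Kehinde 3/8; Obafemi 5/144; Segun 5/96; Temitope 5/96; Uzoma 5/24; Zainab 5/144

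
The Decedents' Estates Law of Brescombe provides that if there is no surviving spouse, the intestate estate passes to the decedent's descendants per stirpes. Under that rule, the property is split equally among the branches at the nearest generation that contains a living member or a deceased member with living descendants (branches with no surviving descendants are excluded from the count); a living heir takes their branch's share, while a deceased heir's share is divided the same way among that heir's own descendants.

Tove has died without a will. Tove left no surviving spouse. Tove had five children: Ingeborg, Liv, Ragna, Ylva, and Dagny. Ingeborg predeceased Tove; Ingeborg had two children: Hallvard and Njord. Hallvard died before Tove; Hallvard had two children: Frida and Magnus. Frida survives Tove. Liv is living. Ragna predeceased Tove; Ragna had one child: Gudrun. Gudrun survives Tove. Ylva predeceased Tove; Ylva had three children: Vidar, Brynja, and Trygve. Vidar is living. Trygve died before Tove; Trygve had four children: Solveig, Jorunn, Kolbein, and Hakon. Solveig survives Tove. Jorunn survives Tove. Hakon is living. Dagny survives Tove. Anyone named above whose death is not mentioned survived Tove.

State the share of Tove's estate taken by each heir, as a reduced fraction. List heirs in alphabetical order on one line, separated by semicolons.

There is no surviving spouse, so the entire estate passes to Tove's descendants per stirpes.
The estate is divided into 5 equal shares of 1/5 among Ingeborg, Liv, Ragna, Ylva, Dagny.
Ingeborg predeceased; the 1/5 allotted to Ingeborg's branch passes to Ingeborg's issue by representation.
The 1/5 is divided into 2 equal shares of 1/10 among Hallvard, Njord.
Hallvard predeceased; the 1/10 allotted to Hallvard's branch passes to Hallvard's issue by representation.
The 1/10 is divided into 2 equal shares of 1/20 among Frida, Magnus.
Frida is living and takes 1/20.
Magnus is living and takes 1/20.
Njord is living and takes 1/10.
Liv is living and takes 1/5.
Ragna predeceased; the 1/5 allotted to Ragna's branch passes to Ragna's issue by representation.
Gudrun is the sole taker at this level and receives the full 1/5.
Ylva predeceased; the 1/5 allotted to Ylva's branch passes to Ylva's issue by representation.
The 1/5 is divided into 3 equal shares of 1/15 among Vidar, Brynja, Trygve.
Vidar is living and takes 1/15.
Brynja is living and takes 1/15.
Trygve predeceased; the 1/15 allotted to Trygve's branch passes to Trygve's issue by representation.
The 1/15 is divided into 4 equal shares of 1/60 among Solveig, Jorunn, Kolbein, Hakon.
Solveig is living and takes 1/60.
Jorunn is living and takes 1/60.
Kolbein is living and takes 1/60.
Hakon is living and takes 1/60.
Dagny is living and takes 1/5.

Brynja 1/15; Dagny 1/5; Frida 1/20; Gudrun 1/5; Hakon 1/60; Jorunn 1/60; Kolbein 1/60; Liv 1/5; Magnus 1/20; Njord 1/10; Solveig 1/60; Vidar 1/15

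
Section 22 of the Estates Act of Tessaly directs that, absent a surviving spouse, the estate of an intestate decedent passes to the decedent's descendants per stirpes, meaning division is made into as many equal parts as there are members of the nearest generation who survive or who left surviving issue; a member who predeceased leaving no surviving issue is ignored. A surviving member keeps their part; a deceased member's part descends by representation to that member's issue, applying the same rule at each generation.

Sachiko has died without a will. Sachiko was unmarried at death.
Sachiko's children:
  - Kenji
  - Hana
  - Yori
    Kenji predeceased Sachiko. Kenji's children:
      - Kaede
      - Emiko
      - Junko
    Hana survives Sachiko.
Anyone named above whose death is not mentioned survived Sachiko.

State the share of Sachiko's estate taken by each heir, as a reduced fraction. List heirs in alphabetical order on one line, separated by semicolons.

Emiko 1/9; Hana 1/3; Junko 1/9; Kaede 1/9; Yori 1/3

There is no surviving spouse, so the entire estate passes to Sachiko's descendants per stirpes.
The estate is divided into 3 equal shares of 1/3 among Kenji, Hana, Yori.
Kenji predeceased; the 1/3 allotted to Kenji's branch passes to Kenji's issue by representation.
The 1/3 is divided into 3 equal shares of 1/9 among Kaede, Emiko, Junko.
Kaede is living and takes 1/9.
Emiko is living and takes 1/9.
Junko is living and takes 1/9.
Hana is living and takes 1/3.
Yori is living and takes 1/3.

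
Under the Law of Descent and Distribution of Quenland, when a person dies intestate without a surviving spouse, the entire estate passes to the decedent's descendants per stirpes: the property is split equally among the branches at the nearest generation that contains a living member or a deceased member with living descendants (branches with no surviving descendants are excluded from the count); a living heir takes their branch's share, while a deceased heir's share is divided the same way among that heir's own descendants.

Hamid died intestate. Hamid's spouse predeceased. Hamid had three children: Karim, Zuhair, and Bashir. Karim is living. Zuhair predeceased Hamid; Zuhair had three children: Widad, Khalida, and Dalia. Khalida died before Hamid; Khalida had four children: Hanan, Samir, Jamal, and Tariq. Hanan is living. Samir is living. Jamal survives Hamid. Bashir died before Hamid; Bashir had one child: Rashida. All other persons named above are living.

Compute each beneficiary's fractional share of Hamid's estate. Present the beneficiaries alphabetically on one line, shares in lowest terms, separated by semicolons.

Dalia 1/9; Hanan 1/36; Jamal 1/36; Karim 1/3; Rashida 1/3; Samir 1/36; Tariq 1/36; Widad 1/9

There is no surviving spouse, so the entire estate passes to Hamid's descendants per stirpes.
The estate is divided into 3 equal shares of 1/3 among Karim, Zuhair, Bashir.
Karim is living and takes 1/3.
Zuhair predeceased; the 1/3 allotted to Zuhair's branch passes to Zuhair's issue by representation.
The 1/3 is divided into 3 equal shares of 1/9 among Widad, Khalida, Dalia.
Widad is living and takes 1/9.
Khalida predeceased; the 1/9 allotted to Khalida's branch passes to Khalida's issue by representation.
The 1/9 is divided into 4 equal shares of 1/36 among Hanan, Samir, Jamal, Tariq.
Hanan is living and takes 1/36.
Samir is living and takes 1/36.
Jamal is living and takes 1/36.
Tariq is living and takes 1/36.
Dalia is living and takes 1/9.
Bashir predeceased; the 1/3 allotted to Bashir's branch passes to Bashir's issue by representation.
Rashida is the sole taker at this level and receives the full 1/3.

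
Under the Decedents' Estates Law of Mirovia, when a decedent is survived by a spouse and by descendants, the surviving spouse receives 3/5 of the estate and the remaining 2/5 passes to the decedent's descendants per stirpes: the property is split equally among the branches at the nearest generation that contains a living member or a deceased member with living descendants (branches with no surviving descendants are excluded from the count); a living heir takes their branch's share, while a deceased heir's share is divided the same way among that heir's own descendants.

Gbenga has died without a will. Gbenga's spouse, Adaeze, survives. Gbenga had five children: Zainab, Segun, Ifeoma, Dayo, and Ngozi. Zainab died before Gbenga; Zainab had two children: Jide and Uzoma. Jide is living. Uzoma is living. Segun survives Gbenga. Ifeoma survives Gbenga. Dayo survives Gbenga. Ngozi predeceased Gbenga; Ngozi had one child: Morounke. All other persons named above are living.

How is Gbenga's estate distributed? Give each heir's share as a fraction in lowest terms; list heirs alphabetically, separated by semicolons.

Adaeze, as surviving spouse, takes 3/5.
The remaining 2/5 passes to Gbenga's descendants per stirpes.
The 2/5 is divided into 5 equal shares of 2/25 among Zainab, Segun, Ifeoma, Dayo, Ngozi.
Zainab predeceased; the 2/25 allotted to Zainab's branch passes to Zainab's issue by representation.
The 2/25 is divided into 2 equal shares of 1/25 among Jide, Uzoma.
Jide is living and takes 1/25.
Uzoma is living and takes 1/25.
Segun is living and takes 2/25.
Ifeoma is living and takes 2/25.
Dayo is living and takes 2/25.
Ngozi predeceased; the 2/25 allotted to Ngozi's branch passes to Ngozi's issue by representation.
Morounke is the sole taker at this level and receives the full 2/25.

Adaeze 3/5; Dayo 2/25; Ifeoma 2/25; Jide 1/25; Morounke 2/25; Segun 2/25; Uzoma 1/25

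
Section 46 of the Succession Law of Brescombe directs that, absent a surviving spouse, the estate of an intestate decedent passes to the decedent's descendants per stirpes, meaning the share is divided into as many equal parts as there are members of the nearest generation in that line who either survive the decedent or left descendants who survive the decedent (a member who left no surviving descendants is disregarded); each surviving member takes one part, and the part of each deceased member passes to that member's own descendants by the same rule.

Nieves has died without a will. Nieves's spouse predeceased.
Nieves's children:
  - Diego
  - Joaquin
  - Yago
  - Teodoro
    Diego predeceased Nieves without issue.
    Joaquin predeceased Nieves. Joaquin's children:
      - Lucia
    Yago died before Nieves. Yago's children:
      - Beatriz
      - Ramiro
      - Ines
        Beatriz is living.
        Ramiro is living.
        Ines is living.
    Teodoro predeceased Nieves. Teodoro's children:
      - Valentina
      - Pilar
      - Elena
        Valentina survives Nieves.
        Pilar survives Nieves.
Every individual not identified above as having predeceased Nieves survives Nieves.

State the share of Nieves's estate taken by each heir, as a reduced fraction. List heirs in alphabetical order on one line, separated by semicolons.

Beatriz 1/9; Elena 1/9; Ines 1/9; Lucia 1/3; Pilar 1/9; Ramiro 1/9; Valentina 1/9

There is no surviving spouse, so the entire estate passes to Nieves's descendants per stirpes.
Diego left no surviving issue, so that branch lapses and is disregarded.
The estate is divided into 3 equal shares of 1/3 among Joaquin, Yago, Teodoro.
Joaquin predeceased; the 1/3 allotted to Joaquin's branch passes to Joaquin's issue by representation.
Lucia is the sole taker at this level and receives the full 1/3.
Yago predeceased; the 1/3 allotted to Yago's branch passes to Yago's issue by representation.
The 1/3 is divided into 3 equal shares of 1/9 among Beatriz, Ramiro, Ines.
Beatriz is living and takes 1/9.
Ramiro is living and takes 1/9.
Ines is living and takes 1/9.
Teodoro predeceased; the 1/3 allotted to Teodoro's branch passes to Teodoro's issue by representation.
The 1/3 is divided into 3 equal shares of 1/9 among Valentina, Pilar, Elena.
Valentina is living and takes 1/9.
Pilar is living and takes 1/9.
Elena is living and takes 1/9.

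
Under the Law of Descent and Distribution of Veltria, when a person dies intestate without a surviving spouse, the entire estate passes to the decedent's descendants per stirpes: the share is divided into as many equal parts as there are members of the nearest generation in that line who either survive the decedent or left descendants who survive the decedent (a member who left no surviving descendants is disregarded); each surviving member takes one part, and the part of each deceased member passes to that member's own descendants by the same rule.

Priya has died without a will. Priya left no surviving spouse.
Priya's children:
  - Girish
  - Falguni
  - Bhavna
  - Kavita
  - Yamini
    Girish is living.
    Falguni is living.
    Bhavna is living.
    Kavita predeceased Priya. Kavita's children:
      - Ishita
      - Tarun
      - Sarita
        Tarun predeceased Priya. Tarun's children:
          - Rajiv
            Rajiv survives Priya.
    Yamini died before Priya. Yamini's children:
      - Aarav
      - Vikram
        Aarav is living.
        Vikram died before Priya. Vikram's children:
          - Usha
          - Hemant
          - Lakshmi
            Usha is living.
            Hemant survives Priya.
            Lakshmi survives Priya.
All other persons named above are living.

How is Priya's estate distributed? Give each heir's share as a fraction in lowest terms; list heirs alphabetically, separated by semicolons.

Aarav 1/10; Bhavna 1/5; Falguni 1/5; Girish 1/5; Hemant 1/30; Ishita 1/15; Lakshmi 1/30; Rajiv 1/15; Sarita 1/15; Usha 1/30

There is no surviving spouse, so the entire estate passes to Priya's descendants per stirpes.
The estate is divided into 5 equal shares of 1/5 among Girish, Falguni, Bhavna, Kavita, Yamini.
Girish is living and takes 1/5.
Falguni is living and takes 1/5.
Bhavna is living and takes 1/5.
Kavita predeceased; the 1/5 allotted to Kavita's branch passes to Kavita's issue by representation.
The 1/5 is divided into 3 equal shares of 1/15 among Ishita, Tarun, Sarita.
Ishita is living and takes 1/15.
Tarun predeceased; the 1/15 allotted to Tarun's branch passes to Tarun's issue by representation.
Rajiv is the sole taker at this level and receives the full 1/15.
Sarita is living and takes 1/15.
Yamini predeceased; the 1/5 allotted to Yamini's branch passes to Yamini's issue by representation.
The 1/5 is divided into 2 equal shares of 1/10 among Aarav, Vikram.
Aarav is living and takes 1/10.
Vikram predeceased; the 1/10 allotted to Vikram's branch passes to Vikram's issue by representation.
The 1/10 is divided into 3 equal shares of 1/30 among Usha, Hemant, Lakshmi.
Usha is living and takes 1/30.
Hemant is living and takes 1/30.
Lakshmi is living and takes 1/30.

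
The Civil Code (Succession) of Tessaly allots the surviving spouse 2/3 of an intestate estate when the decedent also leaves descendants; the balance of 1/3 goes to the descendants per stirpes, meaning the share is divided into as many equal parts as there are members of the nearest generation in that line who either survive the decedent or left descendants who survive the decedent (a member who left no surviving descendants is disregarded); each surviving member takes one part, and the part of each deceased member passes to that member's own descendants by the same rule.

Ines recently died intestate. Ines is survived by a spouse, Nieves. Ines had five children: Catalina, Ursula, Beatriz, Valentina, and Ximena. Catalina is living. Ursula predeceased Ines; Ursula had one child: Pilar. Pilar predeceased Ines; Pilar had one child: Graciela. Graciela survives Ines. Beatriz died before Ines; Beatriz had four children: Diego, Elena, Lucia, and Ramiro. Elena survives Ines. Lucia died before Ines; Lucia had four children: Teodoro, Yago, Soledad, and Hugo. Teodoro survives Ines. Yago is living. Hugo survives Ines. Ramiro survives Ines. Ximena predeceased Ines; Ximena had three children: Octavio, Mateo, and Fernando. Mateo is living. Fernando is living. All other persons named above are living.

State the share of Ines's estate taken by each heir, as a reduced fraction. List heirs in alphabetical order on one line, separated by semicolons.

Nieves, as surviving spouse, takes 2/3.
The remaining 1/3 passes to Ines's descendants per stirpes.
The 1/3 is divided into 5 equal shares of 1/15 among Catalina, Ursula, Beatriz, Valentina, Ximena.
Catalina is living and takes 1/15.
Ursula predeceased; the 1/15 allotted to Ursula's branch passes to Ursula's issue by representation.
Pilar's line is the sole branch at this level, so the full 1/15 passes to Pilar's issue by representation.
Graciela is the sole taker at this level and receives the full 1/15.
Beatriz predeceased; the 1/15 allotted to Beatriz's branch passes to Beatriz's issue by representation.
The 1/15 is divided into 4 equal shares of 1/60 among Diego, Elena, Lucia, Ramiro.
Diego is living and takes 1/60.
Elena is living and takes 1/60.
Lucia predeceased; the 1/60 allotted to Lucia's branch passes to Lucia's issue by representation.
The 1/60 is divided into 4 equal shares of 1/240 among Teodoro, Yago, Soledad, Hugo.
Teodoro is living and takes 1/240.
Yago is living and takes 1/240.
Soledad is living and takes 1/240.
Hugo is living and takes 1/240.
Ramiro is living and takes 1/60.
Valentina is living and takes 1/15.
Ximena predeceased; the 1/15 allotted to Ximena's branch passes to Ximena's issue by representation.
The 1/15 is divided into 3 equal shares of 1/45 among Octavio, Mateo, Fernando.
Octavio is living and takes 1/45.
Mateo is living and takes 1/45.
Fernando is living and takes 1/45.

Catalina 1/15; Diego 1/60; Elena 1/60; Fernando 1/45; Graciela 1/15; Hugo 1/240; Mateo 1/45; Nieves 2/3; Octavio 1/45; Ramiro 1/60; Soledad 1/240; Teodoro 1/240; Valentina 1/15; Yago 1/240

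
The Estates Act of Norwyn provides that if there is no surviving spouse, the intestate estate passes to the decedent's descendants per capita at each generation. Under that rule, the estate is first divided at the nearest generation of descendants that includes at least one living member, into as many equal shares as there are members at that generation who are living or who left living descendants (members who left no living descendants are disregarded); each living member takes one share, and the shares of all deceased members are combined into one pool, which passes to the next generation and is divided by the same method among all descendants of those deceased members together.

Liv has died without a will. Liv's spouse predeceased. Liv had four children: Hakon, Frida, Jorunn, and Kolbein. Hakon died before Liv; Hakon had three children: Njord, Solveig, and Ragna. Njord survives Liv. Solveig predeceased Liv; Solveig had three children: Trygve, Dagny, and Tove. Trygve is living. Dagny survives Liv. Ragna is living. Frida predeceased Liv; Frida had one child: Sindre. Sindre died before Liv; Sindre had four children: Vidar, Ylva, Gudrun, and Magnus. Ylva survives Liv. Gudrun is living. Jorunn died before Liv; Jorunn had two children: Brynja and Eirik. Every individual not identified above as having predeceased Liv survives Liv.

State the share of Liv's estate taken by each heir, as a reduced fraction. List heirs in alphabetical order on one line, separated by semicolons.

Brynja 1/8; Dagny 1/28; Eirik 1/8; Gudrun 1/28; Kolbein 1/4; Magnus 1/28; Njord 1/8; Ragna 1/8; Tove 1/28; Trygve 1/28; Vidar 1/28; Ylva 1/28

There is no surviving spouse, so the entire estate passes to Liv's descendants per capita at each generation.
At generation 1 (Hakon, Frida, Jorunn, Kolbein) there are 4 shares of (1)/4 = 1/4 each.
Living: Kolbein — each takes 1/4.
Deceased: Hakon, Frida, and Jorunn. Their combined 3/4 is pooled and carried to generation 2.
At generation 2 (Njord, Solveig, Ragna, Sindre, Brynja, Eirik) there are 6 shares of (3/4)/6 = 1/8 each.
Living: Njord, Ragna, Brynja, and Eirik — each takes 1/8.
Deceased: Solveig and Sindre. Their combined 1/4 is pooled and carried to generation 3.
At generation 3 (Trygve, Dagny, Tove, Vidar, Ylva, Gudrun, Magnus) there are 7 shares of (1/4)/7 = 1/28 each.
Living: Trygve, Dagny, Tove, Vidar, Ylva, Gudrun, and Magnus — each takes 1/28.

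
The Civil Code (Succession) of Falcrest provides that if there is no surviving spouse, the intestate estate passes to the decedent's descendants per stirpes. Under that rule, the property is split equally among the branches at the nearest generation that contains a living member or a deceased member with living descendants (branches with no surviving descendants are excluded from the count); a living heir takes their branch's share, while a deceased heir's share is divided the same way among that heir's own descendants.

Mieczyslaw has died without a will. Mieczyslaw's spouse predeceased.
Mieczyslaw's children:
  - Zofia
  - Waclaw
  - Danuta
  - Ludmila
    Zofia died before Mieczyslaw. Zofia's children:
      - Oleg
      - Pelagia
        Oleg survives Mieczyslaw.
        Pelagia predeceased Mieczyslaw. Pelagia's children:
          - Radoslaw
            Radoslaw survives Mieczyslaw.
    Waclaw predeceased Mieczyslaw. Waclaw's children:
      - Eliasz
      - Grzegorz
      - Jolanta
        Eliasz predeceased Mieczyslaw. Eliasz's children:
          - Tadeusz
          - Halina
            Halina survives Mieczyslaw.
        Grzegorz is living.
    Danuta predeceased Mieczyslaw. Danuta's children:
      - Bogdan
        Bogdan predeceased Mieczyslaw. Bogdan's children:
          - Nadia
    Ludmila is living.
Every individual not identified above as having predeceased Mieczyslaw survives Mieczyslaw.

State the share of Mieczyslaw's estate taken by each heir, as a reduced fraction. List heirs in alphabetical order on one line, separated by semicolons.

Grzegorz 1/12; Halina 1/24; Jolanta 1/12; Ludmila 1/4; Nadia 1/4; Oleg 1/8; Radoslaw 1/8; Tadeusz 1/24

There is no surviving spouse, so the entire estate passes to Mieczyslaw's descendants per stirpes.
The estate is divided into 4 equal shares of 1/4 among Zofia, Waclaw, Danuta, Ludmila.
Zofia predeceased; the 1/4 allotted to Zofia's branch passes to Zofia's issue by representation.
The 1/4 is divided into 2 equal shares of 1/8 among Oleg, Pelagia.
Oleg is living and takes 1/8.
Pelagia predeceased; the 1/8 allotted to Pelagia's branch passes to Pelagia's issue by representation.
Radoslaw is the sole taker at this level and receives the full 1/8.
Waclaw predeceased; the 1/4 allotted to Waclaw's branch passes to Waclaw's issue by representation.
The 1/4 is divided into 3 equal shares of 1/12 among Eliasz, Grzegorz, Jolanta.
Eliasz predeceased; the 1/12 allotted to Eliasz's branch passes to Eliasz's issue by representation.
The 1/12 is divided into 2 equal shares of 1/24 among Tadeusz, Halina.
Tadeusz is living and takes 1/24.
Halina is living and takes 1/24.
Grzegorz is living and takes 1/12.
Jolanta is living and takes 1/12.
Danuta predeceased; the 1/4 allotted to Danuta's branch passes to Danuta's issue by representation.
Bogdan's line is the sole branch at this level, so the full 1/4 passes to Bogdan's issue by representation.
Nadia is the sole taker at this level and receives the full 1/4.
Ludmila is living and takes 1/4.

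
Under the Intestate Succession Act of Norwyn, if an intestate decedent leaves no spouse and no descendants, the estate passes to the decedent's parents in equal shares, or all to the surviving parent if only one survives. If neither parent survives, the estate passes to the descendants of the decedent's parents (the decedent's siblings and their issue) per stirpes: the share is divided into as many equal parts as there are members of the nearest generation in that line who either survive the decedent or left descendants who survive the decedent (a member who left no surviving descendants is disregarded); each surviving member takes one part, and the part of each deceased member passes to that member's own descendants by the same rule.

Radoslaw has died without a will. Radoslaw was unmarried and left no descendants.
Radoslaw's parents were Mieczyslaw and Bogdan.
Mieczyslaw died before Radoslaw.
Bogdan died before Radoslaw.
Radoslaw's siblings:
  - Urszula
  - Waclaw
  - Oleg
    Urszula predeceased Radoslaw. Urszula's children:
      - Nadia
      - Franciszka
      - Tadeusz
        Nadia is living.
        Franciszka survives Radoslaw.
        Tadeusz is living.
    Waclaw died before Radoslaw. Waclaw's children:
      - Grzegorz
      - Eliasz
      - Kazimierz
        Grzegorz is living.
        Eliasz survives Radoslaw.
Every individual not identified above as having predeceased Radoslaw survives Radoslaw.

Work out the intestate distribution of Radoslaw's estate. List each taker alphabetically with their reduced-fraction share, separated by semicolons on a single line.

Eliasz 1/9; Franciszka 1/9; Grzegorz 1/9; Kazimierz 1/9; Nadia 1/9; Oleg 1/3; Tadeusz 1/9

Neither parent survives and there are no descendants, so the estate passes to Radoslaw's siblings and their issue per stirpes.
The estate is divided into 3 equal shares of 1/3 among Urszula, Waclaw, Oleg.
Urszula predeceased; the 1/3 allotted to Urszula's branch passes to Urszula's issue by representation.
The 1/3 is divided into 3 equal shares of 1/9 among Nadia, Franciszka, Tadeusz.
Nadia is living and takes 1/9.
Franciszka is living and takes 1/9.
Tadeusz is living and takes 1/9.
Waclaw predeceased; the 1/3 allotted to Waclaw's branch passes to Waclaw's issue by representation.
The 1/3 is divided into 3 equal shares of 1/9 among Grzegorz, Eliasz, Kazimierz.
Grzegorz is living and takes 1/9.
Eliasz is living and takes 1/9.
Kazimierz is living and takes 1/9.
Oleg is living and takes 1/3.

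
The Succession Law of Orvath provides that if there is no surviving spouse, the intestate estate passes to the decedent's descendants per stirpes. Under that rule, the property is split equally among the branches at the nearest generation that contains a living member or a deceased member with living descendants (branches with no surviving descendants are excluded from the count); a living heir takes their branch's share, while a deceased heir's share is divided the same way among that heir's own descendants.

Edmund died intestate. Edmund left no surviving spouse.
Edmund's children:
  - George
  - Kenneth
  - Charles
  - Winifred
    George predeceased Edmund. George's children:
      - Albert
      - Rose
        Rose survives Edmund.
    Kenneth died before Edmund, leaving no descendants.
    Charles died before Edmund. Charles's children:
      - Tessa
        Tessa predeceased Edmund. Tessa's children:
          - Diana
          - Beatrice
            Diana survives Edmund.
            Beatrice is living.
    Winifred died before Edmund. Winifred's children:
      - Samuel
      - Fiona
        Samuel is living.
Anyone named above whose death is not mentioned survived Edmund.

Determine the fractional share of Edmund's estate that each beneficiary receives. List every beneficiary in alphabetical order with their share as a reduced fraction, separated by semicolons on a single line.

There is no surviving spouse, so the entire estate passes to Edmund's descendants per stirpes.
Kenneth left no surviving issue, so that branch lapses and is disregarded.
The estate is divided into 3 equal shares of 1/3 among George, Charles, Winifred.
George predeceased; the 1/3 allotted to George's branch passes to George's issue by representation.
The 1/3 is divided into 2 equal shares of 1/6 among Albert, Rose.
Albert is living and takes 1/6.
Rose is living and takes 1/6.
Charles predeceased; the 1/3 allotted to Charles's branch passes to Charles's issue by representation.
Tessa's line is the sole branch at this level, so the full 1/3 passes to Tessa's issue by representation.
The 1/3 is divided into 2 equal shares of 1/6 among Diana, Beatrice.
Diana is living and takes 1/6.
Beatrice is living and takes 1/6.
Winifred predeceased; the 1/3 allotted to Winifred's branch passes to Winifred's issue by representation.
The 1/3 is divided into 2 equal shares of 1/6 among Samuel, Fiona.
Samuel is living and takes 1/6.
Fiona is living and takes 1/6.

Albert 1/6; Beatrice 1/6; Diana 1/6; Fiona 1/6; Rose 1/6; Samuel 1/6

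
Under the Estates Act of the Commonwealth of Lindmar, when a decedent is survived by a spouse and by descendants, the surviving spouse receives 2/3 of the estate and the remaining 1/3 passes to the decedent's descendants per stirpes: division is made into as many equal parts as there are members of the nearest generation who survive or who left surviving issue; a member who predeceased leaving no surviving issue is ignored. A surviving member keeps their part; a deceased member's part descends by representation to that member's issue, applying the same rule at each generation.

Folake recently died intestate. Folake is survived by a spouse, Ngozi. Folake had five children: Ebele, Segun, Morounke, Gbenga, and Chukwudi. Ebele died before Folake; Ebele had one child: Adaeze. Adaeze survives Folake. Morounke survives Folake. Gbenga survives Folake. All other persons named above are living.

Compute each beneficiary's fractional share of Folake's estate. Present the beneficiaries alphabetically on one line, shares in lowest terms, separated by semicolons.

Ngozi, as surviving spouse, takes 2/3.
The remaining 1/3 passes to Folake's descendants per stirpes.
The 1/3 is divided into 5 equal shares of 1/15 among Ebele, Segun, Morounke, Gbenga, Chukwudi.
Ebele predeceased; the 1/15 allotted to Ebele's branch passes to Ebele's issue by representation.
Adaeze is the sole taker at this level and receives the full 1/15.
Segun is living and takes 1/15.
Morounke is living and takes 1/15.
Gbenga is living and takes 1/15.
Chukwudi is living and takes 1/15.

Adaeze 1/15; Chukwudi 1/15; Gbenga 1/15; Morounke 1/15; Ngozi 2/3; Segun 1/15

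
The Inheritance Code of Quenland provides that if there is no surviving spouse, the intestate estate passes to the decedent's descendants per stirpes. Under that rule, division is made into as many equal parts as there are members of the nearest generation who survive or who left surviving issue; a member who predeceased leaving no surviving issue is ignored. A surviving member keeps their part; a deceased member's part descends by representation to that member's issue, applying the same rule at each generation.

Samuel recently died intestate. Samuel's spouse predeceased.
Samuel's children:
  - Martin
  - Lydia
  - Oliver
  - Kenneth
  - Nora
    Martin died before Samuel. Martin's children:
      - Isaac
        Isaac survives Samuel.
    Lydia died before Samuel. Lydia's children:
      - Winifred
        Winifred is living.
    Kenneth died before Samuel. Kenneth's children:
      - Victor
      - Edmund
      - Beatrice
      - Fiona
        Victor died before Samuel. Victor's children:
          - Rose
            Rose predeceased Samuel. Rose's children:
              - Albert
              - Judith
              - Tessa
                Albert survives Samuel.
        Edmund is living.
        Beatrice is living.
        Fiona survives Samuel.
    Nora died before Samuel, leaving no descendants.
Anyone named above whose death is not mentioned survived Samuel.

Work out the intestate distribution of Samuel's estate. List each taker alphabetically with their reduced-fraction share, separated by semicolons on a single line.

There is no surviving spouse, so the entire estate passes to Samuel's descendants per stirpes.
Nora left no surviving issue, so that branch lapses and is disregarded.
The estate is divided into 4 equal shares of 1/4 among Martin, Lydia, Oliver, Kenneth.
Martin predeceased; the 1/4 allotted to Martin's branch passes to Martin's issue by representation.
Isaac is the sole taker at this level and receives the full 1/4.
Lydia predeceased; the 1/4 allotted to Lydia's branch passes to Lydia's issue by representation.
Winifred is the sole taker at this level and receives the full 1/4.
Oliver is living and takes 1/4.
Kenneth predeceased; the 1/4 allotted to Kenneth's branch passes to Kenneth's issue by representation.
The 1/4 is divided into 4 equal shares of 1/16 among Victor, Edmund, Beatrice, Fiona.
Victor predeceased; the 1/16 allotted to Victor's branch passes to Victor's issue by representation.
Rose's line is the sole branch at this level, so the full 1/16 passes to Rose's issue by representation.
The 1/16 is divided into 3 equal shares of 1/48 among Albert, Judith, Tessa.
Albert is living and takes 1/48.
Judith is living and takes 1/48.
Tessa is living and takes 1/48.
Edmund is living and takes 1/16.
Beatrice is living and takes 1/16.
Fiona is living and takes 1/16.

Albert 1/48; Beatrice 1/16; Edmund 1/16; Fiona 1/16; Isaac 1/4; Judith 1/48; Oliver 1/4; Tessa 1/48; Winifred 1/4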